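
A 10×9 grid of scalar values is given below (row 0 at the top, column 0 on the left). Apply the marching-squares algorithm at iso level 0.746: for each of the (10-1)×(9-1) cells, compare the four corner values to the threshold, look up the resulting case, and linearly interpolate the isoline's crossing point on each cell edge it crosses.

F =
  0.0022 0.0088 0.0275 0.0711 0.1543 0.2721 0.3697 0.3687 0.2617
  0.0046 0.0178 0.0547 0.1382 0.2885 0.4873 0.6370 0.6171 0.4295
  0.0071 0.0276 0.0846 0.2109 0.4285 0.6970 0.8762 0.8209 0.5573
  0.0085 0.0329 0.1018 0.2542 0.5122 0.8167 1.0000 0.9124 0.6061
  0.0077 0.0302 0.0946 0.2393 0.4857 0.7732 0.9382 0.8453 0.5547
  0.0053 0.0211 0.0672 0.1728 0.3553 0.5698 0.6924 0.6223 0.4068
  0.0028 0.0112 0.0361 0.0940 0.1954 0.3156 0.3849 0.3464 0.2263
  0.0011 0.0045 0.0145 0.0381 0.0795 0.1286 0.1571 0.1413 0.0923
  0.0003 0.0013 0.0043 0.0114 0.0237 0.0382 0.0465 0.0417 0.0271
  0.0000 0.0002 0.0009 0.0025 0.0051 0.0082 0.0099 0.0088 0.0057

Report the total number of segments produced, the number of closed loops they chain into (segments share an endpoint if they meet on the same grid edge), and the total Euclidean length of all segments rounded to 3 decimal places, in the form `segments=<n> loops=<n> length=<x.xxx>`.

segments=12 loops=1 length=9.549

cell (1,5): code 0100 → (1.456,6.000)–(2.000,5.273)
cell (1,6): code 1100 → (1.632,7.000)–(1.456,6.000)
cell (1,7): code 1000 → (2.000,7.284)–(1.632,7.000)
cell (2,4): code 0100 → (2.409,5.000)–(3.000,4.768)
cell (2,5): code 1110 → (2.000,5.273)–(2.409,5.000)
cell (2,7): code 1001 → (3.000,7.543)–(2.000,7.284)
cell (3,4): code 0110 → (3.000,4.768)–(4.000,4.905)
cell (3,7): code 1001 → (4.000,7.342)–(3.000,7.543)
cell (4,4): code 0010 → (4.000,4.905)–(4.134,5.000)
cell (4,5): code 0011 → (4.134,5.000)–(4.782,6.000)
cell (4,6): code 0011 → (4.782,6.000)–(4.445,7.000)
cell (4,7): code 0001 → (4.445,7.000)–(4.000,7.342)
total: 12 segments, chained into 1 closed loop(s), length Σ = 9.549329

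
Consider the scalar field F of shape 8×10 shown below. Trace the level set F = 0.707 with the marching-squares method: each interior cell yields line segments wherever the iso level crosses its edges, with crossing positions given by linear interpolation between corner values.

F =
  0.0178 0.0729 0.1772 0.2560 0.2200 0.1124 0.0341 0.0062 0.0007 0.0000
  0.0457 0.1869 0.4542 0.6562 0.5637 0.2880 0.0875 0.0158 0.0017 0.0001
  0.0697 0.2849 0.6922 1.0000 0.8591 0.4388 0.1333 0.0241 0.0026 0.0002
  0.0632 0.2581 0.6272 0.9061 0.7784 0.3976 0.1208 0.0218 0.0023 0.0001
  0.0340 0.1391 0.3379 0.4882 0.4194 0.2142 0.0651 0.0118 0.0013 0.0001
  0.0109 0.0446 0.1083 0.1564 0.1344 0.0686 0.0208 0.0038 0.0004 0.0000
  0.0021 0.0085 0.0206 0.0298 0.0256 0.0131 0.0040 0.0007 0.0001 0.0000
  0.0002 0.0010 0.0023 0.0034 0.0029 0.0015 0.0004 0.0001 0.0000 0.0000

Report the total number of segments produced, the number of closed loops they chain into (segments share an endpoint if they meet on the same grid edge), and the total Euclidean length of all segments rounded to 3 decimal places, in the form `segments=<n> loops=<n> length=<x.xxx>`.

cell (1,2): code 0100 → (1.148,3.000)–(2.000,2.048)
cell (1,3): code 1100 → (1.485,4.000)–(1.148,3.000)
cell (1,4): code 1000 → (2.000,4.362)–(1.485,4.000)
cell (2,2): code 0110 → (2.000,2.048)–(3.000,2.286)
cell (2,4): code 1001 → (3.000,4.188)–(2.000,4.362)
cell (3,2): code 0010 → (3.000,2.286)–(3.476,3.000)
cell (3,3): code 0011 → (3.476,3.000)–(3.199,4.000)
cell (3,4): code 0001 → (3.199,4.000)–(3.000,4.188)
total: 8 segments, chained into 1 closed loop(s), length Σ = 7.174816

segments=8 loops=1 length=7.175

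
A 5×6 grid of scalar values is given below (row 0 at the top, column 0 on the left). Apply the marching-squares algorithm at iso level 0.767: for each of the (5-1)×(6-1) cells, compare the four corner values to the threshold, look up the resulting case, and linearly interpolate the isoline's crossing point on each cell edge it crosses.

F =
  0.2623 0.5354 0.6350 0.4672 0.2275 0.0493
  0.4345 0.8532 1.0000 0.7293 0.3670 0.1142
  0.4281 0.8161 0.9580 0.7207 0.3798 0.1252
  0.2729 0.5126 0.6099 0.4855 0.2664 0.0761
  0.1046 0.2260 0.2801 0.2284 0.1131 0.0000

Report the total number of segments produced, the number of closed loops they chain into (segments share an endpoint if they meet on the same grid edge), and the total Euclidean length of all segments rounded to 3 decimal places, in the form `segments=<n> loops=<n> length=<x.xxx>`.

cell (0,0): code 0100 → (0.729,1.000)–(1.000,0.794)
cell (0,1): code 1100 → (0.362,2.000)–(0.729,1.000)
cell (0,2): code 1000 → (1.000,2.861)–(0.362,2.000)
cell (1,0): code 0110 → (1.000,0.794)–(2.000,0.873)
cell (1,2): code 1001 → (2.000,2.805)–(1.000,2.861)
cell (2,0): code 0010 → (2.000,0.873)–(2.162,1.000)
cell (2,1): code 0011 → (2.162,1.000)–(2.549,2.000)
cell (2,2): code 0001 → (2.549,2.000)–(2.000,2.805)
total: 8 segments, chained into 1 closed loop(s), length Σ = 6.733849

segments=8 loops=1 length=6.734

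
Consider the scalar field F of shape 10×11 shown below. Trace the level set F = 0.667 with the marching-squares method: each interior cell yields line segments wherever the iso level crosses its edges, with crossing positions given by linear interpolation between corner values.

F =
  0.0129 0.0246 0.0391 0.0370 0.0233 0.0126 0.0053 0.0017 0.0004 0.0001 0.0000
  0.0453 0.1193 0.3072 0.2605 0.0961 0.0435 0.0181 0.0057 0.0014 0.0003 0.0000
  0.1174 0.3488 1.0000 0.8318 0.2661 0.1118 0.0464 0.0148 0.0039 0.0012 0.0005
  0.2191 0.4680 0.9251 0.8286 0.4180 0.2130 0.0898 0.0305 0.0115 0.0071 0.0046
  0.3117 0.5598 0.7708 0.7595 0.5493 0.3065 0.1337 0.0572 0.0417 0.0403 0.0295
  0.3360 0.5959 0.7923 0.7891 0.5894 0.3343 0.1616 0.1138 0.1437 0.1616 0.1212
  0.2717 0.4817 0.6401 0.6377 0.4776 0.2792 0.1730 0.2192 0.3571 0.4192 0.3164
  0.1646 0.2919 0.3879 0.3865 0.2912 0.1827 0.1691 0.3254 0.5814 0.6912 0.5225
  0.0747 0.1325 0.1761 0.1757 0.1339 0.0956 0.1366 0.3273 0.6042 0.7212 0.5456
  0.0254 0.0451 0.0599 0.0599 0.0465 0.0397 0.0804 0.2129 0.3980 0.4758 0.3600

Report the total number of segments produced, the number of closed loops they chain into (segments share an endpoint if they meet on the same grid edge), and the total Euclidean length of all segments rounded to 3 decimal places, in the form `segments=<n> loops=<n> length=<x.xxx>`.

cell (1,1): code 0100 → (1.519,2.000)–(2.000,1.489)
cell (1,2): code 1100 → (1.712,3.000)–(1.519,2.000)
cell (1,3): code 1000 → (2.000,3.291)–(1.712,3.000)
cell (2,1): code 0110 → (2.000,1.489)–(3.000,1.435)
cell (2,3): code 1001 → (3.000,3.394)–(2.000,3.291)
cell (3,1): code 0110 → (3.000,1.435)–(4.000,1.508)
cell (3,3): code 1001 → (4.000,3.440)–(3.000,3.394)
cell (4,1): code 0110 → (4.000,1.508)–(5.000,1.362)
cell (4,3): code 1001 → (5.000,3.611)–(4.000,3.440)
cell (5,1): code 0010 → (5.000,1.362)–(5.823,2.000)
cell (5,2): code 0011 → (5.823,2.000)–(5.806,3.000)
cell (5,3): code 0001 → (5.806,3.000)–(5.000,3.611)
cell (6,8): code 0100 → (6.911,9.000)–(7.000,8.780)
cell (6,9): code 1000 → (7.000,9.143)–(6.911,9.000)
cell (7,8): code 0110 → (7.000,8.780)–(8.000,8.537)
cell (7,9): code 1001 → (8.000,9.309)–(7.000,9.143)
cell (8,8): code 0010 → (8.000,8.537)–(8.221,9.000)
cell (8,9): code 0001 → (8.221,9.000)–(8.000,9.309)
total: 18 segments, chained into 2 closed loop(s), length Σ = 14.561168

segments=18 loops=2 length=14.561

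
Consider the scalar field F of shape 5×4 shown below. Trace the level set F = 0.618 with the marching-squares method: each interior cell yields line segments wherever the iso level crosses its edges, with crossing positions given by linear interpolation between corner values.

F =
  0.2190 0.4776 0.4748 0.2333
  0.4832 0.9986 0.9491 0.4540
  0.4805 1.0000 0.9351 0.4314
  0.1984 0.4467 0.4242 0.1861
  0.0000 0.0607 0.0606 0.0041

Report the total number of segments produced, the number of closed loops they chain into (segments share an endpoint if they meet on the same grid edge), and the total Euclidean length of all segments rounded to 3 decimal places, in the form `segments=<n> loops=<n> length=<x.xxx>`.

segments=8 loops=1 length=7.902

cell (0,0): code 0100 → (0.269,1.000)–(1.000,0.262)
cell (0,1): code 1100 → (0.302,2.000)–(0.269,1.000)
cell (0,2): code 1000 → (1.000,2.669)–(0.302,2.000)
cell (1,0): code 0110 → (1.000,0.262)–(2.000,0.265)
cell (1,2): code 1001 → (2.000,2.630)–(1.000,2.669)
cell (2,0): code 0010 → (2.000,0.265)–(2.690,1.000)
cell (2,1): code 0011 → (2.690,1.000)–(2.621,2.000)
cell (2,2): code 0001 → (2.621,2.000)–(2.000,2.630)
total: 8 segments, chained into 1 closed loop(s), length Σ = 7.901880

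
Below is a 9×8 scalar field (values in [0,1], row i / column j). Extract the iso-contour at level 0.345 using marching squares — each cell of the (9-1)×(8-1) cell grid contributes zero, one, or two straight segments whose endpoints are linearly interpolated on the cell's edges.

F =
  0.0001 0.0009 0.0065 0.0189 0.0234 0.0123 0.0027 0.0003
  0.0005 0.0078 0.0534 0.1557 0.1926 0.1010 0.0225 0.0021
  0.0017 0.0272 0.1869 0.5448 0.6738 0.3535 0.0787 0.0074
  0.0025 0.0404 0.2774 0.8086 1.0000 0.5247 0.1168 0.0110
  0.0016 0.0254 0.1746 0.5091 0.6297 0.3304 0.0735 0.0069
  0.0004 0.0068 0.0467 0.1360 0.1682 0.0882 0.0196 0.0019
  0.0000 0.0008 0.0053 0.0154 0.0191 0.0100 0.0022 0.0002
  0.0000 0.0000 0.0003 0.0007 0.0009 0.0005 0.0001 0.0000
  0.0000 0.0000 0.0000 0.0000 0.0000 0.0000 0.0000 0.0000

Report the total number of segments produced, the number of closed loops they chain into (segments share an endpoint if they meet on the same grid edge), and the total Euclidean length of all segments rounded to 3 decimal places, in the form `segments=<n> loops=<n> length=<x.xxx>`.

cell (1,2): code 0100 → (1.487,3.000)–(2.000,2.442)
cell (1,3): code 1100 → (1.317,4.000)–(1.487,3.000)
cell (1,4): code 1100 → (1.966,5.000)–(1.317,4.000)
cell (1,5): code 1000 → (2.000,5.031)–(1.966,5.000)
cell (2,2): code 0110 → (2.000,2.442)–(3.000,2.127)
cell (2,5): code 1001 → (3.000,5.441)–(2.000,5.031)
cell (3,2): code 0110 → (3.000,2.127)–(4.000,2.509)
cell (3,4): code 1011 → (4.000,4.951)–(3.925,5.000)
cell (3,5): code 0001 → (3.925,5.000)–(3.000,5.441)
cell (4,2): code 0010 → (4.000,2.509)–(4.440,3.000)
cell (4,3): code 0011 → (4.440,3.000)–(4.617,4.000)
cell (4,4): code 0001 → (4.617,4.000)–(4.000,4.951)
total: 12 segments, chained into 1 closed loop(s), length Σ = 10.132671

segments=12 loops=1 length=10.133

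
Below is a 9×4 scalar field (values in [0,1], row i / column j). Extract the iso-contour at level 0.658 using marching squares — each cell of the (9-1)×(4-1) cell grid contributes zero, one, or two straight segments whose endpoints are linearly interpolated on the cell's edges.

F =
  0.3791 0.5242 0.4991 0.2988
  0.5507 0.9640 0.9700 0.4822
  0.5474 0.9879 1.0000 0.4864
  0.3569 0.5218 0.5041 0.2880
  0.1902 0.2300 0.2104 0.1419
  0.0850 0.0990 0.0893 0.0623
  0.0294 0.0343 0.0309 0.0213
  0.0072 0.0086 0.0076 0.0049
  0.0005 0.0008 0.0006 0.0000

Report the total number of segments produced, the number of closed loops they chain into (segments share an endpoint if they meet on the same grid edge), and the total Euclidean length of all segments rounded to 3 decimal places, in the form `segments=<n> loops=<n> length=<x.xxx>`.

segments=8 loops=1 length=7.927

cell (0,0): code 0100 → (0.304,1.000)–(1.000,0.260)
cell (0,1): code 1100 → (0.337,2.000)–(0.304,1.000)
cell (0,2): code 1000 → (1.000,2.640)–(0.337,2.000)
cell (1,0): code 0110 → (1.000,0.260)–(2.000,0.251)
cell (1,2): code 1001 → (2.000,2.666)–(1.000,2.640)
cell (2,0): code 0010 → (2.000,0.251)–(2.708,1.000)
cell (2,1): code 0011 → (2.708,1.000)–(2.690,2.000)
cell (2,2): code 0001 → (2.690,2.000)–(2.000,2.666)
total: 8 segments, chained into 1 closed loop(s), length Σ = 7.927136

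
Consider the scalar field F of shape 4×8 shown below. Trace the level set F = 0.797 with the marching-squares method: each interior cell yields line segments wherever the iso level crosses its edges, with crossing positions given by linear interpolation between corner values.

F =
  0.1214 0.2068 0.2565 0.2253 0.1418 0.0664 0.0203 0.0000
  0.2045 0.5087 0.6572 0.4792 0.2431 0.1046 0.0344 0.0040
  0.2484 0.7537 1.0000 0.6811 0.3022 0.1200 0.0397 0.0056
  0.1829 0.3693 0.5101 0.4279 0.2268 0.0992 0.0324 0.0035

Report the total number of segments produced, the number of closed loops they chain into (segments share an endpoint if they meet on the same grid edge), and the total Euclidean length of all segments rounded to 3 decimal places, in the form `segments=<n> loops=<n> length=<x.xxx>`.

cell (1,1): code 0100 → (1.408,2.000)–(2.000,1.176)
cell (1,2): code 1000 → (2.000,2.637)–(1.408,2.000)
cell (2,1): code 0010 → (2.000,1.176)–(2.414,2.000)
cell (2,2): code 0001 → (2.414,2.000)–(2.000,2.637)
total: 4 segments, chained into 1 closed loop(s), length Σ = 3.566350

segments=4 loops=1 length=3.566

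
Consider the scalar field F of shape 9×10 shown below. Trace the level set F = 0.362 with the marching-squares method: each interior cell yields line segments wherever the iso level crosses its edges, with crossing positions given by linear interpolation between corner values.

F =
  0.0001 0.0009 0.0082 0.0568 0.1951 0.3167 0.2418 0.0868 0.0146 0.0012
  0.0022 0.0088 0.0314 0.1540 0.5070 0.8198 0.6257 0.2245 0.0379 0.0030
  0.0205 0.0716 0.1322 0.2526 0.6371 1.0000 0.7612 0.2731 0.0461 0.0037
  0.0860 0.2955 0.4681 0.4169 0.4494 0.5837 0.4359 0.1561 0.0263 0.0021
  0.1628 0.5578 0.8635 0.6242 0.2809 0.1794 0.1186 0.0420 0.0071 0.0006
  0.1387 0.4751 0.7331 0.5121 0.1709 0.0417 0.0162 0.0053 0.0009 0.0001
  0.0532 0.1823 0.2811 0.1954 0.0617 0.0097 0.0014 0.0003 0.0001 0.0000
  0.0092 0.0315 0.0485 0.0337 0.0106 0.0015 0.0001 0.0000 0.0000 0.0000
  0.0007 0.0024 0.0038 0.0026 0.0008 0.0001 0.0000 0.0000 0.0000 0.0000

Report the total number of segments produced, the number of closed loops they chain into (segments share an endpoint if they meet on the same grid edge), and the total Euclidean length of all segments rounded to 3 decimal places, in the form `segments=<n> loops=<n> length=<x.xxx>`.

cell (0,3): code 0100 → (0.535,4.000)–(1.000,3.589)
cell (0,4): code 1100 → (0.090,5.000)–(0.535,4.000)
cell (0,5): code 1100 → (0.313,6.000)–(0.090,5.000)
cell (0,6): code 1000 → (1.000,6.657)–(0.313,6.000)
cell (1,3): code 0110 → (1.000,3.589)–(2.000,3.285)
cell (1,6): code 1001 → (2.000,6.818)–(1.000,6.657)
cell (2,1): code 0100 → (2.684,2.000)–(3.000,1.385)
cell (2,2): code 1100 → (2.666,3.000)–(2.684,2.000)
cell (2,3): code 1110 → (2.000,3.285)–(2.666,3.000)
cell (2,6): code 1001 → (3.000,6.264)–(2.000,6.818)
cell (3,0): code 0100 → (3.254,1.000)–(4.000,0.504)
cell (3,1): code 1110 → (3.000,1.385)–(3.254,1.000)
cell (3,3): code 1011 → (4.000,3.764)–(3.519,4.000)
cell (3,4): code 0011 → (3.519,4.000)–(3.548,5.000)
cell (3,5): code 0011 → (3.548,5.000)–(3.233,6.000)
cell (3,6): code 0001 → (3.233,6.000)–(3.000,6.264)
cell (4,0): code 0110 → (4.000,0.504)–(5.000,0.664)
cell (4,3): code 1001 → (5.000,3.440)–(4.000,3.764)
cell (5,0): code 0010 → (5.000,0.664)–(5.386,1.000)
cell (5,1): code 0011 → (5.386,1.000)–(5.821,2.000)
cell (5,2): code 0011 → (5.821,2.000)–(5.474,3.000)
cell (5,3): code 0001 → (5.474,3.000)–(5.000,3.440)
total: 22 segments, chained into 1 closed loop(s), length Σ = 18.972928

segments=22 loops=1 length=18.973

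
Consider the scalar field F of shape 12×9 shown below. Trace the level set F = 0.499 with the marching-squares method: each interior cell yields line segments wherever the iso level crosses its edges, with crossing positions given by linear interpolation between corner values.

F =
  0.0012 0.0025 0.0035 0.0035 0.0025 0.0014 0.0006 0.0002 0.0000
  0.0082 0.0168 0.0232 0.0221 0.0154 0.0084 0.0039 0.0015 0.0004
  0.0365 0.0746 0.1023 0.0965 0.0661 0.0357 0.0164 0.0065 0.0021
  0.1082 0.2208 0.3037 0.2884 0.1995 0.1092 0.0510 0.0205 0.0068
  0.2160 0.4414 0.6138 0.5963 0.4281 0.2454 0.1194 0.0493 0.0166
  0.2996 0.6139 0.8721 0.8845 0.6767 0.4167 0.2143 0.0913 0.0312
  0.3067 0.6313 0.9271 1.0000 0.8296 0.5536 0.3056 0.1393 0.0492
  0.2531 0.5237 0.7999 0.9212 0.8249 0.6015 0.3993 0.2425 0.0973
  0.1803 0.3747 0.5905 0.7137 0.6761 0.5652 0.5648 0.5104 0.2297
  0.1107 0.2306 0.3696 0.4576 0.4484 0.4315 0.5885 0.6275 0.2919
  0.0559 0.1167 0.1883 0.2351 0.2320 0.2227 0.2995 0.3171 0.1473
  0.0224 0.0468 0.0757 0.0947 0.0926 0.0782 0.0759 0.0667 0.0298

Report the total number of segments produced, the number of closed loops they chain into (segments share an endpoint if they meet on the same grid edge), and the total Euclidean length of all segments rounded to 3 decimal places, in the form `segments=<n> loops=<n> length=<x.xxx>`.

segments=26 loops=1 length=20.137

cell (3,1): code 0100 → (3.630,2.000)–(4.000,1.334)
cell (3,2): code 1100 → (3.684,3.000)–(3.630,2.000)
cell (3,3): code 1000 → (4.000,3.578)–(3.684,3.000)
cell (4,0): code 0100 → (4.334,1.000)–(5.000,0.634)
cell (4,1): code 1110 → (4.000,1.334)–(4.334,1.000)
cell (4,3): code 1101 → (4.285,4.000)–(4.000,3.578)
cell (4,4): code 1000 → (5.000,4.683)–(4.285,4.000)
cell (5,0): code 0110 → (5.000,0.634)–(6.000,0.592)
cell (5,4): code 1101 → (5.601,5.000)–(5.000,4.683)
cell (5,5): code 1000 → (6.000,5.220)–(5.601,5.000)
cell (6,0): code 0110 → (6.000,0.592)–(7.000,0.909)
cell (6,5): code 1001 → (7.000,5.507)–(6.000,5.220)
cell (7,0): code 0010 → (7.000,0.909)–(7.166,1.000)
cell (7,1): code 0111 → (7.166,1.000)–(8.000,1.576)
cell (7,5): code 1101 → (7.602,6.000)–(7.000,5.507)
cell (7,6): code 1100 → (7.957,7.000)–(7.602,6.000)
cell (7,7): code 1000 → (8.000,7.041)–(7.957,7.000)
cell (8,1): code 0010 → (8.000,1.576)–(8.414,2.000)
cell (8,2): code 0011 → (8.414,2.000)–(8.838,3.000)
cell (8,3): code 0011 → (8.838,3.000)–(8.778,4.000)
cell (8,4): code 0011 → (8.778,4.000)–(8.495,5.000)
cell (8,5): code 0111 → (8.495,5.000)–(9.000,5.430)
cell (8,7): code 1001 → (9.000,7.383)–(8.000,7.041)
cell (9,5): code 0010 → (9.000,5.430)–(9.310,6.000)
cell (9,6): code 0011 → (9.310,6.000)–(9.414,7.000)
cell (9,7): code 0001 → (9.414,7.000)–(9.000,7.383)
total: 26 segments, chained into 1 closed loop(s), length Σ = 20.137192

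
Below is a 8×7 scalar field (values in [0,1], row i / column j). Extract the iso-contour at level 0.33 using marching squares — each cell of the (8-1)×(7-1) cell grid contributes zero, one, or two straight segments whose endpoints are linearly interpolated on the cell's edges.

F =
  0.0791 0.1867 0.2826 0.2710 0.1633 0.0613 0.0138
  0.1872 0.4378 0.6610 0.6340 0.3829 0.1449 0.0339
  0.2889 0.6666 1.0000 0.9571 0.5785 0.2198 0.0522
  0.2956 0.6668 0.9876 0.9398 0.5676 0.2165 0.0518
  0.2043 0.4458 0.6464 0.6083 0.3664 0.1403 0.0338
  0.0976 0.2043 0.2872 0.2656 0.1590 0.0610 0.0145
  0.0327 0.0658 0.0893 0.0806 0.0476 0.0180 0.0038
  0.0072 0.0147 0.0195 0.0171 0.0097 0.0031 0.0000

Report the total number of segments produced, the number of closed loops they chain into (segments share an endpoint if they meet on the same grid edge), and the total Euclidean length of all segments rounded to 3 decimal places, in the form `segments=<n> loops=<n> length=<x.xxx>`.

segments=16 loops=1 length=14.796

cell (0,0): code 0100 → (0.571,1.000)–(1.000,0.570)
cell (0,1): code 1100 → (0.125,2.000)–(0.571,1.000)
cell (0,2): code 1100 → (0.163,3.000)–(0.125,2.000)
cell (0,3): code 1100 → (0.759,4.000)–(0.163,3.000)
cell (0,4): code 1000 → (1.000,4.222)–(0.759,4.000)
cell (1,0): code 0110 → (1.000,0.570)–(2.000,0.109)
cell (1,4): code 1001 → (2.000,4.693)–(1.000,4.222)
cell (2,0): code 0110 → (2.000,0.109)–(3.000,0.093)
cell (2,4): code 1001 → (3.000,4.677)–(2.000,4.693)
cell (3,0): code 0110 → (3.000,0.093)–(4.000,0.520)
cell (3,4): code 1001 → (4.000,4.161)–(3.000,4.677)
cell (4,0): code 0010 → (4.000,0.520)–(4.480,1.000)
cell (4,1): code 0011 → (4.480,1.000)–(4.881,2.000)
cell (4,2): code 0011 → (4.881,2.000)–(4.812,3.000)
cell (4,3): code 0011 → (4.812,3.000)–(4.176,4.000)
cell (4,4): code 0001 → (4.176,4.000)–(4.000,4.161)
total: 16 segments, chained into 1 closed loop(s), length Σ = 14.796357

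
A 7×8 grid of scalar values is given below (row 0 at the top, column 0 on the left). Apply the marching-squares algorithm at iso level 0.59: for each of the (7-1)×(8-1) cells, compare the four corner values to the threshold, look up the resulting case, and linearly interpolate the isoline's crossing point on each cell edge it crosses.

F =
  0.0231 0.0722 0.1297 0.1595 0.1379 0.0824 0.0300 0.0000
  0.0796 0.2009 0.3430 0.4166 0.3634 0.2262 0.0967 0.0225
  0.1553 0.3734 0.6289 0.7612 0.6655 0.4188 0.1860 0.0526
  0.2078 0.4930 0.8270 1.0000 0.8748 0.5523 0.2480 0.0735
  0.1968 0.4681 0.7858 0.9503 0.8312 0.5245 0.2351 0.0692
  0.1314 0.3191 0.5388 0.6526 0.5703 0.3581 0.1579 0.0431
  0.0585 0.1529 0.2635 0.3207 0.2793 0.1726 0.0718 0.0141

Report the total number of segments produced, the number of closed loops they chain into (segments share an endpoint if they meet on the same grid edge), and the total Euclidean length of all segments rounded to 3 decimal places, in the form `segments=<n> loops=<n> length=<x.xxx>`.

segments=14 loops=1 length=11.330

cell (1,1): code 0100 → (1.864,2.000)–(2.000,1.848)
cell (1,2): code 1100 → (1.503,3.000)–(1.864,2.000)
cell (1,3): code 1100 → (1.750,4.000)–(1.503,3.000)
cell (1,4): code 1000 → (2.000,4.306)–(1.750,4.000)
cell (2,1): code 0110 → (2.000,1.848)–(3.000,1.290)
cell (2,4): code 1001 → (3.000,4.883)–(2.000,4.306)
cell (3,1): code 0110 → (3.000,1.290)–(4.000,1.384)
cell (3,4): code 1001 → (4.000,4.786)–(3.000,4.883)
cell (4,1): code 0010 → (4.000,1.384)–(4.793,2.000)
cell (4,2): code 0111 → (4.793,2.000)–(5.000,2.450)
cell (4,3): code 1011 → (5.000,3.761)–(4.924,4.000)
cell (4,4): code 0001 → (4.924,4.000)–(4.000,4.786)
cell (5,2): code 0010 → (5.000,2.450)–(5.189,3.000)
cell (5,3): code 0001 → (5.189,3.000)–(5.000,3.761)
total: 14 segments, chained into 1 closed loop(s), length Σ = 11.330193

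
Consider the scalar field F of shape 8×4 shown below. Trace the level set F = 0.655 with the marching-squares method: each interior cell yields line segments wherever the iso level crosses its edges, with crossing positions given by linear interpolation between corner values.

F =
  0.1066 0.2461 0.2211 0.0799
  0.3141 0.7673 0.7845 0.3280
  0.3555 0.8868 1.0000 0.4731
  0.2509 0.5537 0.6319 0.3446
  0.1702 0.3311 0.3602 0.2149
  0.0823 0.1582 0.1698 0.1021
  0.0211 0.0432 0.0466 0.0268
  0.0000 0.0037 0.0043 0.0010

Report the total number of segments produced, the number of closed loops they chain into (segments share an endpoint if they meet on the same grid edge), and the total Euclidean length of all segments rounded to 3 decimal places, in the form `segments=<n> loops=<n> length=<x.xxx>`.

cell (0,0): code 0100 → (0.785,1.000)–(1.000,0.752)
cell (0,1): code 1100 → (0.770,2.000)–(0.785,1.000)
cell (0,2): code 1000 → (1.000,2.284)–(0.770,2.000)
cell (1,0): code 0110 → (1.000,0.752)–(2.000,0.564)
cell (1,2): code 1001 → (2.000,2.655)–(1.000,2.284)
cell (2,0): code 0010 → (2.000,0.564)–(2.696,1.000)
cell (2,1): code 0011 → (2.696,1.000)–(2.937,2.000)
cell (2,2): code 0001 → (2.937,2.000)–(2.000,2.655)
total: 8 segments, chained into 1 closed loop(s), length Σ = 6.771199

segments=8 loops=1 length=6.771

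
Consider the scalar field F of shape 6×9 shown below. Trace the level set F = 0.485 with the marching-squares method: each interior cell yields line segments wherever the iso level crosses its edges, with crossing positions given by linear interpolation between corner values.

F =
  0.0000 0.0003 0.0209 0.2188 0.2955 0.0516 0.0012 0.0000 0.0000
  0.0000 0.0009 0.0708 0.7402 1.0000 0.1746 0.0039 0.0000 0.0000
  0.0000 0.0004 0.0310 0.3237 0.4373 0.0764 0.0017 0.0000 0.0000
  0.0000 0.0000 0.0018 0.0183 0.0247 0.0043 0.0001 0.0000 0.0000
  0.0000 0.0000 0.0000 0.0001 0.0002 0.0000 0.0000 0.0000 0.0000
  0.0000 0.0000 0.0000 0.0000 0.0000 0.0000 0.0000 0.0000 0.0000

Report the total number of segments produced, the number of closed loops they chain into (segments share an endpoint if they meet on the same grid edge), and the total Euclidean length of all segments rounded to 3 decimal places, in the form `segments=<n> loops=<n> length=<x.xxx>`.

segments=6 loops=1 length=5.484

cell (0,2): code 0100 → (0.511,3.000)–(1.000,2.619)
cell (0,3): code 1100 → (0.269,4.000)–(0.511,3.000)
cell (0,4): code 1000 → (1.000,4.624)–(0.269,4.000)
cell (1,2): code 0010 → (1.000,2.619)–(1.613,3.000)
cell (1,3): code 0011 → (1.613,3.000)–(1.915,4.000)
cell (1,4): code 0001 → (1.915,4.000)–(1.000,4.624)
total: 6 segments, chained into 1 closed loop(s), length Σ = 5.484330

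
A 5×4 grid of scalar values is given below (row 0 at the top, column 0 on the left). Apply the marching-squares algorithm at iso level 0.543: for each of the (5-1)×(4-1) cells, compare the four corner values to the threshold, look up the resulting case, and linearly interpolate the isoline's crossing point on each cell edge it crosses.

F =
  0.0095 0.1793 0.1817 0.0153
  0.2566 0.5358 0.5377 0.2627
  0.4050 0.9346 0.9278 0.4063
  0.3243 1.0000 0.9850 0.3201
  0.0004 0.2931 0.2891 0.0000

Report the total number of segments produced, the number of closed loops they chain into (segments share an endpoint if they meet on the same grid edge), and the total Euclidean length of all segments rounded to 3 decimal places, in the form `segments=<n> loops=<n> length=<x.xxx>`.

cell (1,0): code 0100 → (1.018,1.000)–(2.000,0.261)
cell (1,1): code 1100 → (1.014,2.000)–(1.018,1.000)
cell (1,2): code 1000 → (2.000,2.738)–(1.014,2.000)
cell (2,0): code 0110 → (2.000,0.261)–(3.000,0.324)
cell (2,2): code 1001 → (3.000,2.665)–(2.000,2.738)
cell (3,0): code 0010 → (3.000,0.324)–(3.646,1.000)
cell (3,1): code 0011 → (3.646,1.000)–(3.635,2.000)
cell (3,2): code 0001 → (3.635,2.000)–(3.000,2.665)
total: 8 segments, chained into 1 closed loop(s), length Σ = 8.320828

segments=8 loops=1 length=8.321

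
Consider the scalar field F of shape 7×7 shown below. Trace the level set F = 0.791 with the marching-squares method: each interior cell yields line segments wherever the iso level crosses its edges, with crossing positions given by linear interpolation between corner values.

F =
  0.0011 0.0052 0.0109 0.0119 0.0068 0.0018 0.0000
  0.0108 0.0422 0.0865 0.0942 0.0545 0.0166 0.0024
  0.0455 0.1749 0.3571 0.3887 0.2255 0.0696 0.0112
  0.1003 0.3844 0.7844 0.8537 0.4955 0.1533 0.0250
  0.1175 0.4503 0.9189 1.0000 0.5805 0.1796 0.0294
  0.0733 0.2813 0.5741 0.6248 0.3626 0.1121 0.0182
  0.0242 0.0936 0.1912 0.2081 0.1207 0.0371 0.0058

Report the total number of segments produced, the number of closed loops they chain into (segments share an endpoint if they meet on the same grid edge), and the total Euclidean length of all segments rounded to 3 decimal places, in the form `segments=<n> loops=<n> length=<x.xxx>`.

segments=8 loops=1 length=5.508

cell (2,2): code 0100 → (2.865,3.000)–(3.000,2.095)
cell (2,3): code 1000 → (3.000,3.175)–(2.865,3.000)
cell (3,1): code 0100 → (3.049,2.000)–(4.000,1.727)
cell (3,2): code 1110 → (3.000,2.095)–(3.049,2.000)
cell (3,3): code 1001 → (4.000,3.498)–(3.000,3.175)
cell (4,1): code 0010 → (4.000,1.727)–(4.371,2.000)
cell (4,2): code 0011 → (4.371,2.000)–(4.557,3.000)
cell (4,3): code 0001 → (4.557,3.000)–(4.000,3.498)
total: 8 segments, chained into 1 closed loop(s), length Σ = 5.508129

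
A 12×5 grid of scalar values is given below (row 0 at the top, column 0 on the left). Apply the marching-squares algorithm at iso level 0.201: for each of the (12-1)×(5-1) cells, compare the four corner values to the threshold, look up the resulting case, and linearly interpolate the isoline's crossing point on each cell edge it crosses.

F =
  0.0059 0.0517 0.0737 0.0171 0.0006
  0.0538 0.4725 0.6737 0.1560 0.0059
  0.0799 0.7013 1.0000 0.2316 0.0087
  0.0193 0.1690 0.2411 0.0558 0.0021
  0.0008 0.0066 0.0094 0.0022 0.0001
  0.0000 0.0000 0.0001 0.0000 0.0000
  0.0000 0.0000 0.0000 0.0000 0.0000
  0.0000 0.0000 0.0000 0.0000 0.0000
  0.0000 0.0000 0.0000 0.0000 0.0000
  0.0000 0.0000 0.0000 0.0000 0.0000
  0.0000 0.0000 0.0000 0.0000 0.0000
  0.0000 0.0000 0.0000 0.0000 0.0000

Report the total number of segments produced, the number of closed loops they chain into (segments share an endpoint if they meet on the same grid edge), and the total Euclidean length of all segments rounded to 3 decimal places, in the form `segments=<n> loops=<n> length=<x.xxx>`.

segments=12 loops=1 length=9.077

cell (0,0): code 0100 → (0.355,1.000)–(1.000,0.352)
cell (0,1): code 1100 → (0.212,2.000)–(0.355,1.000)
cell (0,2): code 1000 → (1.000,2.913)–(0.212,2.000)
cell (1,0): code 0110 → (1.000,0.352)–(2.000,0.195)
cell (1,2): code 1101 → (1.595,3.000)–(1.000,2.913)
cell (1,3): code 1000 → (2.000,3.137)–(1.595,3.000)
cell (2,0): code 0010 → (2.000,0.195)–(2.940,1.000)
cell (2,1): code 0111 → (2.940,1.000)–(3.000,1.444)
cell (2,2): code 1011 → (3.000,2.216)–(2.174,3.000)
cell (2,3): code 0001 → (2.174,3.000)–(2.000,3.137)
cell (3,1): code 0010 → (3.000,1.444)–(3.173,2.000)
cell (3,2): code 0001 → (3.173,2.000)–(3.000,2.216)
total: 12 segments, chained into 1 closed loop(s), length Σ = 9.077227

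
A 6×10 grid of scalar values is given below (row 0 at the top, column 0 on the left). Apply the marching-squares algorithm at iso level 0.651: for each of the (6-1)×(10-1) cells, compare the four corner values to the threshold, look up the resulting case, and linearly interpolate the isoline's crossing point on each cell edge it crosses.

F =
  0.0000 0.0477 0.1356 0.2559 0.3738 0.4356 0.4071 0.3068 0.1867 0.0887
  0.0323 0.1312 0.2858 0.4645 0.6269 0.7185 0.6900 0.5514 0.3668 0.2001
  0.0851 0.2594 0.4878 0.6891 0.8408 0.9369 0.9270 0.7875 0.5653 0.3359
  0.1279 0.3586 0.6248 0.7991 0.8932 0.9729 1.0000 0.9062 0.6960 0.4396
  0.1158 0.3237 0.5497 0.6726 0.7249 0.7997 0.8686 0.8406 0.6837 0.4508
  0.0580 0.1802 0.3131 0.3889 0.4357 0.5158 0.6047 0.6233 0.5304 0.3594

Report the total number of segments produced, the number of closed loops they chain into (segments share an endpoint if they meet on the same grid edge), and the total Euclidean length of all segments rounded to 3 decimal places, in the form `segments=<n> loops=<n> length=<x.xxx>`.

cell (0,4): code 0100 → (0.761,5.000)–(1.000,4.263)
cell (0,5): code 1100 → (0.862,6.000)–(0.761,5.000)
cell (0,6): code 1000 → (1.000,6.281)–(0.862,6.000)
cell (1,2): code 0100 → (1.830,3.000)–(2.000,2.811)
cell (1,3): code 1100 → (1.113,4.000)–(1.830,3.000)
cell (1,4): code 1110 → (1.000,4.263)–(1.113,4.000)
cell (1,6): code 1101 → (1.422,7.000)–(1.000,6.281)
cell (1,7): code 1000 → (2.000,7.614)–(1.422,7.000)
cell (2,2): code 0110 → (2.000,2.811)–(3.000,2.150)
cell (2,7): code 1101 → (2.656,8.000)–(2.000,7.614)
cell (2,8): code 1000 → (3.000,8.176)–(2.656,8.000)
cell (3,2): code 0110 → (3.000,2.150)–(4.000,2.824)
cell (3,8): code 1001 → (4.000,8.140)–(3.000,8.176)
cell (4,2): code 0010 → (4.000,2.824)–(4.076,3.000)
cell (4,3): code 0011 → (4.076,3.000)–(4.256,4.000)
cell (4,4): code 0011 → (4.256,4.000)–(4.524,5.000)
cell (4,5): code 0011 → (4.524,5.000)–(4.825,6.000)
cell (4,6): code 0011 → (4.825,6.000)–(4.873,7.000)
cell (4,7): code 0011 → (4.873,7.000)–(4.213,8.000)
cell (4,8): code 0001 → (4.213,8.000)–(4.000,8.140)
total: 20 segments, chained into 1 closed loop(s), length Σ = 15.834539

segments=20 loops=1 length=15.835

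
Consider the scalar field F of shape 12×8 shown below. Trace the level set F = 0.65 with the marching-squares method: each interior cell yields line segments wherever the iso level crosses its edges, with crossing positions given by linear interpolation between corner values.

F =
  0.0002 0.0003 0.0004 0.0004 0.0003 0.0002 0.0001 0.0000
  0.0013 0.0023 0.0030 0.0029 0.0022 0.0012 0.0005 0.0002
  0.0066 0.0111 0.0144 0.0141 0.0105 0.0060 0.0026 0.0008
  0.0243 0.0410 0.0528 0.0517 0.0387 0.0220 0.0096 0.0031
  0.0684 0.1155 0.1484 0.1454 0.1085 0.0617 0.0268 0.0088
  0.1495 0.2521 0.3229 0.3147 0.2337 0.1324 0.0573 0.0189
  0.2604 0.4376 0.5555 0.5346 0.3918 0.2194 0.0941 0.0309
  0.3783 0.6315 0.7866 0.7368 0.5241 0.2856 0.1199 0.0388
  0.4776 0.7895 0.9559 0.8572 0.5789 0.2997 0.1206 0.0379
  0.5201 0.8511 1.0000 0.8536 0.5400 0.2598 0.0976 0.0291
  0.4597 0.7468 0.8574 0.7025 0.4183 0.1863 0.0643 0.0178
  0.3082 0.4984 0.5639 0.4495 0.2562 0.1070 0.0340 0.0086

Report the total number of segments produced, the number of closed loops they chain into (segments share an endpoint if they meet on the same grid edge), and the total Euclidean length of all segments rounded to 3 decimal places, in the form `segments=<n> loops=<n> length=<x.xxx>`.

segments=14 loops=1 length=11.994

cell (6,1): code 0100 → (6.409,2.000)–(7.000,1.119)
cell (6,2): code 1100 → (6.571,3.000)–(6.409,2.000)
cell (6,3): code 1000 → (7.000,3.408)–(6.571,3.000)
cell (7,0): code 0100 → (7.117,1.000)–(8.000,0.553)
cell (7,1): code 1110 → (7.000,1.119)–(7.117,1.000)
cell (7,3): code 1001 → (8.000,3.745)–(7.000,3.408)
cell (8,0): code 0110 → (8.000,0.553)–(9.000,0.392)
cell (8,3): code 1001 → (9.000,3.649)–(8.000,3.745)
cell (9,0): code 0110 → (9.000,0.392)–(10.000,0.663)
cell (9,3): code 1001 → (10.000,3.185)–(9.000,3.649)
cell (10,0): code 0010 → (10.000,0.663)–(10.390,1.000)
cell (10,1): code 0011 → (10.390,1.000)–(10.707,2.000)
cell (10,2): code 0011 → (10.707,2.000)–(10.208,3.000)
cell (10,3): code 0001 → (10.208,3.000)–(10.000,3.185)
total: 14 segments, chained into 1 closed loop(s), length Σ = 11.993568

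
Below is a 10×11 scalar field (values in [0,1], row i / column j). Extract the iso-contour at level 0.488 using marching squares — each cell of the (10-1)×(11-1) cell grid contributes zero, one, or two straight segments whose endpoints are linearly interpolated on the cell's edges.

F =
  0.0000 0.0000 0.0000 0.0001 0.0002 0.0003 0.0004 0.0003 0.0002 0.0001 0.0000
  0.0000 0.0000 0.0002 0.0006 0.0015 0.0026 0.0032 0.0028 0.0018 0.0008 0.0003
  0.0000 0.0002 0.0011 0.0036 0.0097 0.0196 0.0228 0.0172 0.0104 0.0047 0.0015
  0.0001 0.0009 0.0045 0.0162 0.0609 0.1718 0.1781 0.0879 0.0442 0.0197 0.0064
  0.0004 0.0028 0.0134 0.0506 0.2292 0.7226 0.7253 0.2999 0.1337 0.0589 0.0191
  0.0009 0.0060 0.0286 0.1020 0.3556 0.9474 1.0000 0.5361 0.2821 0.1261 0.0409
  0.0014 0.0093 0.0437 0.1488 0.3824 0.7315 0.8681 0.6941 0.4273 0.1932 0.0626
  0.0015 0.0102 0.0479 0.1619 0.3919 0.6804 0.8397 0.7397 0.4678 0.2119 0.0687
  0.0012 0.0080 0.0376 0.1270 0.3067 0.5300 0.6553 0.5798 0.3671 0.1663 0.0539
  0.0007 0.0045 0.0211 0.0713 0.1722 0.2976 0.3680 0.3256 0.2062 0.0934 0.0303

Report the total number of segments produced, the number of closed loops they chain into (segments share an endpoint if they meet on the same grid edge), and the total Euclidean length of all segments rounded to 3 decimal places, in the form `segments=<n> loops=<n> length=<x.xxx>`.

cell (3,4): code 0100 → (3.574,5.000)–(4.000,4.525)
cell (3,5): code 1100 → (3.566,6.000)–(3.574,5.000)
cell (3,6): code 1000 → (4.000,6.558)–(3.566,6.000)
cell (4,4): code 0110 → (4.000,4.525)–(5.000,4.224)
cell (4,6): code 1101 → (4.796,7.000)–(4.000,6.558)
cell (4,7): code 1000 → (5.000,7.189)–(4.796,7.000)
cell (5,4): code 0110 → (5.000,4.224)–(6.000,4.302)
cell (5,7): code 1001 → (6.000,7.772)–(5.000,7.189)
cell (6,4): code 0110 → (6.000,4.302)–(7.000,4.333)
cell (6,7): code 1001 → (7.000,7.926)–(6.000,7.772)
cell (7,4): code 0110 → (7.000,4.333)–(8.000,4.812)
cell (7,7): code 1001 → (8.000,7.432)–(7.000,7.926)
cell (8,4): code 0010 → (8.000,4.812)–(8.181,5.000)
cell (8,5): code 0011 → (8.181,5.000)–(8.582,6.000)
cell (8,6): code 0011 → (8.582,6.000)–(8.361,7.000)
cell (8,7): code 0001 → (8.361,7.000)–(8.000,7.432)
total: 16 segments, chained into 1 closed loop(s), length Σ = 13.900525

segments=16 loops=1 length=13.901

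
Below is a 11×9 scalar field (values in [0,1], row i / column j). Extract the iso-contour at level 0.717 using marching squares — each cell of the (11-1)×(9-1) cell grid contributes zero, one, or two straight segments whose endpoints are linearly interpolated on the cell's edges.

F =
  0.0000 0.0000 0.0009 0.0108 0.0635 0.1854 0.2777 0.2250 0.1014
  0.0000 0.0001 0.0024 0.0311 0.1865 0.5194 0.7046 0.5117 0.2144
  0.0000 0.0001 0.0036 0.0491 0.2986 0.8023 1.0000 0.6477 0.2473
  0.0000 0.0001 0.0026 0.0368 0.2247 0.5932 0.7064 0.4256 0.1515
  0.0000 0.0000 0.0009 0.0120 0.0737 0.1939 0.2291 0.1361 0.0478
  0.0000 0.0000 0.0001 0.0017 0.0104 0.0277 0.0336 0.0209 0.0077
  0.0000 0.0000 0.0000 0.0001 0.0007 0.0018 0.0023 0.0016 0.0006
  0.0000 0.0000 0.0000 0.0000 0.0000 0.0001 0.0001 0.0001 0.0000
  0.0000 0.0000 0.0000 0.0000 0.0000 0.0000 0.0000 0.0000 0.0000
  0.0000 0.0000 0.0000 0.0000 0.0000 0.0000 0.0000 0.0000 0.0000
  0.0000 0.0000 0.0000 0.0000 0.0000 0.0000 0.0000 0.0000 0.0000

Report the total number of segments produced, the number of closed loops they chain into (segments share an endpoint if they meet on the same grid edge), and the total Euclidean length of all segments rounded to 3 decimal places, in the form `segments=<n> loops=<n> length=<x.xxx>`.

cell (1,4): code 0100 → (1.698,5.000)–(2.000,4.831)
cell (1,5): code 1100 → (1.042,6.000)–(1.698,5.000)
cell (1,6): code 1000 → (2.000,6.803)–(1.042,6.000)
cell (2,4): code 0010 → (2.000,4.831)–(2.408,5.000)
cell (2,5): code 0011 → (2.408,5.000)–(2.964,6.000)
cell (2,6): code 0001 → (2.964,6.000)–(2.000,6.803)
total: 6 segments, chained into 1 closed loop(s), length Σ = 5.632887

segments=6 loops=1 length=5.633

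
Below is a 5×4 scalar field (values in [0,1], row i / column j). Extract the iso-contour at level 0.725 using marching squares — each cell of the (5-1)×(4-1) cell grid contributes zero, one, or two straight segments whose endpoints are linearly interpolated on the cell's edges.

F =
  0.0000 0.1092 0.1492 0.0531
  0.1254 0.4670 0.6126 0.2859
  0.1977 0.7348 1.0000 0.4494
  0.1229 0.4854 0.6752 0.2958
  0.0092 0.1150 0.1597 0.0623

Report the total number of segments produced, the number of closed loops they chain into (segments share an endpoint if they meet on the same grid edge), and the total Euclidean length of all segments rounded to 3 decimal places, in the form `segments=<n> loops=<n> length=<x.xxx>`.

cell (1,0): code 0100 → (1.963,1.000)–(2.000,0.982)
cell (1,1): code 1100 → (1.290,2.000)–(1.963,1.000)
cell (1,2): code 1000 → (2.000,2.499)–(1.290,2.000)
cell (2,0): code 0010 → (2.000,0.982)–(2.039,1.000)
cell (2,1): code 0011 → (2.039,1.000)–(2.847,2.000)
cell (2,2): code 0001 → (2.847,2.000)–(2.000,2.499)
total: 6 segments, chained into 1 closed loop(s), length Σ = 4.425961

segments=6 loops=1 length=4.426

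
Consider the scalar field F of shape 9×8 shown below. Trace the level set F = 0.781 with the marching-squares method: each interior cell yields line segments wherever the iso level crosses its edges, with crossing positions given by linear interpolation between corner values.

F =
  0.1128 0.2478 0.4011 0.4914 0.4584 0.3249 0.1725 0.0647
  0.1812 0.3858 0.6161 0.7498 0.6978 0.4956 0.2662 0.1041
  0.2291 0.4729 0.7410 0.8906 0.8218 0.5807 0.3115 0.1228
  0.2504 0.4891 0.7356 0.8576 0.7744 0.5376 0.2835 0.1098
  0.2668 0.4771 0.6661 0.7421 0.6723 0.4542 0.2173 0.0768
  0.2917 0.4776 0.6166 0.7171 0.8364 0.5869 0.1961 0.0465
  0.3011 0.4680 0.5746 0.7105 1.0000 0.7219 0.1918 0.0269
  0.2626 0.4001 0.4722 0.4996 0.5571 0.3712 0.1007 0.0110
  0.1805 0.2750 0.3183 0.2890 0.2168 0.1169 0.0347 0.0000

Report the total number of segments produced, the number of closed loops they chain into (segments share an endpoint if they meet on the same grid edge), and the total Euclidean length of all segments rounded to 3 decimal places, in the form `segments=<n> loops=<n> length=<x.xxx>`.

segments=14 loops=2 length=11.629

cell (1,2): code 0100 → (1.222,3.000)–(2.000,2.267)
cell (1,3): code 1100 → (1.671,4.000)–(1.222,3.000)
cell (1,4): code 1000 → (2.000,4.169)–(1.671,4.000)
cell (2,2): code 0110 → (2.000,2.267)–(3.000,2.372)
cell (2,3): code 1011 → (3.000,3.921)–(2.861,4.000)
cell (2,4): code 0001 → (2.861,4.000)–(2.000,4.169)
cell (3,2): code 0010 → (3.000,2.372)–(3.663,3.000)
cell (3,3): code 0001 → (3.663,3.000)–(3.000,3.921)
cell (4,3): code 0100 → (4.662,4.000)–(5.000,3.536)
cell (4,4): code 1000 → (5.000,4.222)–(4.662,4.000)
cell (5,3): code 0110 → (5.000,3.536)–(6.000,3.244)
cell (5,4): code 1001 → (6.000,4.787)–(5.000,4.222)
cell (6,3): code 0010 → (6.000,3.244)–(6.494,4.000)
cell (6,4): code 0001 → (6.494,4.000)–(6.000,4.787)
total: 14 segments, chained into 2 closed loop(s), length Σ = 11.628559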